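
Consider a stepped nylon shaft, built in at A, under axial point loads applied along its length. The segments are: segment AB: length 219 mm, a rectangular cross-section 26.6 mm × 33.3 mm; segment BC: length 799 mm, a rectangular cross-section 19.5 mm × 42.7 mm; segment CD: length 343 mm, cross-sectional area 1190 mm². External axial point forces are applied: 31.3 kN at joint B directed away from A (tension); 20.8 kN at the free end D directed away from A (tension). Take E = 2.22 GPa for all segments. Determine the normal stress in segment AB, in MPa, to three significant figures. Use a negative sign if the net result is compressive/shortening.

Internal axial forces (sectioning from the free end, tension +): N_CD = 20.8 kN, N_BC = 20.8 kN, N_AB = 52.1 kN.
A_AB = 885.8 mm².
σ_AB = N_AB/A_AB = 52100/885.8 = 58.82 MPa.

58.8 MPa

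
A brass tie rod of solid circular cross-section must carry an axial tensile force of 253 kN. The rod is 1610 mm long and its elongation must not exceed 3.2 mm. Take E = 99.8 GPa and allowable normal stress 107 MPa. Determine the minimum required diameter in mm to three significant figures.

54.9 mm

Required area A ≥ P/σ_allow = 253000/107 = 2364 mm².
For a solid circular section, d ≥ √(4A/π) = 54.87 mm.
Elongation limit: A ≥ PL/(Eδ_allow) = 253000·1610/(99800·3.2) = 1275 mm² ⇒ d ≥ 40.3 mm.
The stress limit governs.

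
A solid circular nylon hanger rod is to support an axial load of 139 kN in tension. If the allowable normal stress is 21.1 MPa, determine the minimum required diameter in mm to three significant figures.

91.6 mm

Required area A ≥ P/σ_allow = 139000/21.1 = 6588 mm².
For a solid circular section, d ≥ √(4A/π) = 91.58 mm.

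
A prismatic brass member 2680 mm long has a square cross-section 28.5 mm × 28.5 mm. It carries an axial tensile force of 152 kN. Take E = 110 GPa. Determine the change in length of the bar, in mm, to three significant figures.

A = 812.2 mm².
δ_mech = NL/(AE) = 152000·2680/(812.2·110000) = 4.559 mm.

4.56 mm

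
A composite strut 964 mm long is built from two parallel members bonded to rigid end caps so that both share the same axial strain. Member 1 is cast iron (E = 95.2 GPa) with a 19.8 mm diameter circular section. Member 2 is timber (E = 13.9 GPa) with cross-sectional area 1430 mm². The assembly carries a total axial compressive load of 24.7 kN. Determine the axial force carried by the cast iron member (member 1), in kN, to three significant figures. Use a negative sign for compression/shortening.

-14.7 kN

A_1 = 307.9 mm².
Equal strain + equilibrium ⇒ each member carries load in proportion to AE: A₁E₁ = 29310000 N, A₂E₂ = 19880000 N, ΣAE = 49190000 N.
F₁ = P·A₁E₁/ΣAE = -24700·29310000/49190000 = -14720 N.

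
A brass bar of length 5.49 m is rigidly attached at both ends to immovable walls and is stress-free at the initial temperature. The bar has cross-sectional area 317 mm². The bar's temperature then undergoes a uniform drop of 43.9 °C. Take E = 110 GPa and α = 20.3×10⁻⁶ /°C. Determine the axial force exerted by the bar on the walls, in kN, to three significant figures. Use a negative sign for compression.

Free thermal expansion αLΔT = 20.3e-6 · 5490 · -43.9 = -4.893 mm.
The walls impose strain ε = −(-4.893)/5490 = 8.9117e-04; σ = Eε = 110000 · 8.9117e-04 = 98.03 MPa.
Wall reaction R = σ·A = 98.03·317 = 31080 N = 31.08 kN.

31.1 kN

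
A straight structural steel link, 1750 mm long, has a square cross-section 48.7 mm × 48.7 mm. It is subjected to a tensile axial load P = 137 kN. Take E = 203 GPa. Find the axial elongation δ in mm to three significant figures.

0.498 mm

A = 2372 mm².
δ_mech = NL/(AE) = 137000·1750/(2372·203000) = 0.498 mm.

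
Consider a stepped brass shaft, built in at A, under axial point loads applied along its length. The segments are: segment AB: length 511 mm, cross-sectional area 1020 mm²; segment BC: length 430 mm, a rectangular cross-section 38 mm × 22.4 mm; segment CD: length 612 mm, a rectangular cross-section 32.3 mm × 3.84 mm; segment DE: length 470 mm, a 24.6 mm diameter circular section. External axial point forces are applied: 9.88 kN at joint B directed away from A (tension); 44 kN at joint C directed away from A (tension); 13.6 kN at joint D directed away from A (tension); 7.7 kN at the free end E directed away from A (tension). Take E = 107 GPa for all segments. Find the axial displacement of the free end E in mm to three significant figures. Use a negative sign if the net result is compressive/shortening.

1.71 mm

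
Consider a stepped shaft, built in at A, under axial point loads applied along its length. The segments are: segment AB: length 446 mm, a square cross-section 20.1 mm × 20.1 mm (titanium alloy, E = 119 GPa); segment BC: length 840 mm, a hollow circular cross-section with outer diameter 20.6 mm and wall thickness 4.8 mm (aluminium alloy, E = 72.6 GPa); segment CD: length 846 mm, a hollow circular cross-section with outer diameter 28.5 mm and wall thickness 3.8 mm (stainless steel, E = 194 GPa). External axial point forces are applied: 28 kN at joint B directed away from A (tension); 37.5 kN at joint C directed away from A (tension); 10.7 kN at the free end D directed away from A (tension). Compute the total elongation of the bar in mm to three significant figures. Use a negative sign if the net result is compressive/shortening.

3.21 mm

Internal axial forces (sectioning from the free end, tension +): N_CD = 10.7 kN, N_BC = 48.2 kN, N_AB = 76.2 kN.
A_AB = 404 mm².
A_BC = 238.3 mm².
A_CD = 294.9 mm².
δ_AB = 76200·446/(404·119000) = 0.7069 mm
δ_BC = 48200·840/(238.3·72600) = 2.341 mm
δ_CD = 10700·846/(294.9·194000) = 0.1582 mm
δ = Σδ_i = 3.206 mm.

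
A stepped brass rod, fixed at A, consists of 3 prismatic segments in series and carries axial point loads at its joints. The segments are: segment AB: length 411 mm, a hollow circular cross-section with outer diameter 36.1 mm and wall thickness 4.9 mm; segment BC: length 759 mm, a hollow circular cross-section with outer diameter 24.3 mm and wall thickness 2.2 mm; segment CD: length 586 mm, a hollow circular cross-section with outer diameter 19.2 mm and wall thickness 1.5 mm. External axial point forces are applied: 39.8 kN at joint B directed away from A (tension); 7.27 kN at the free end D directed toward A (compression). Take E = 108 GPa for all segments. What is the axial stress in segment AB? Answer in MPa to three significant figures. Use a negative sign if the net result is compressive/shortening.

67.7 MPa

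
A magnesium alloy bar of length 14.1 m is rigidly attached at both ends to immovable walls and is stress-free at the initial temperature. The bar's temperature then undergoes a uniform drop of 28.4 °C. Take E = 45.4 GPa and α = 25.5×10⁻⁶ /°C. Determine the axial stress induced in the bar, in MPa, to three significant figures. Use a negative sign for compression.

32.9 MPa

Free thermal expansion αLΔT = 25.5e-6 · 14100 · -28.4 = -10.21 mm.
The walls impose strain ε = −(-10.21)/14100 = 7.2420e-04; σ = Eε = 45400 · 7.2420e-04 = 32.88 MPa.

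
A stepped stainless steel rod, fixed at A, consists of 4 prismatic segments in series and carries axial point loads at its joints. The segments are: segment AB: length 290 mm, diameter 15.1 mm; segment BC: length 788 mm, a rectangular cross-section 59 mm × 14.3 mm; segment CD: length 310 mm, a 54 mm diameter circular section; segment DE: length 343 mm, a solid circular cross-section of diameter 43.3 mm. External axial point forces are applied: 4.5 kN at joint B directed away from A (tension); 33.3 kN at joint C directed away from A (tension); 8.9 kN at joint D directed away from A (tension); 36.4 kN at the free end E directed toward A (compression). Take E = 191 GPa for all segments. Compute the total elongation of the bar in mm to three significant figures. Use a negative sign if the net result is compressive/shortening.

0.0518 mm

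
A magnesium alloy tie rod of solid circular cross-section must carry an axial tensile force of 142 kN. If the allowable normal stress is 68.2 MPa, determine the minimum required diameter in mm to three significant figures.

Required area A ≥ P/σ_allow = 142000/68.2 = 2082 mm².
For a solid circular section, d ≥ √(4A/π) = 51.49 mm.

51.5 mm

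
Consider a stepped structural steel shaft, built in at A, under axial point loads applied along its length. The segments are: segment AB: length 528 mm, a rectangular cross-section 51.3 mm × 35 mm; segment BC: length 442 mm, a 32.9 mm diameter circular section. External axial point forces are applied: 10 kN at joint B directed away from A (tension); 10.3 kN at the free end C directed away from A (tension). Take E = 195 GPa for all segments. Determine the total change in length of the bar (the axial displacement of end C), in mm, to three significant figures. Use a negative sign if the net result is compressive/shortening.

0.0581 mm

Internal axial forces (sectioning from the free end, tension +): N_BC = 10.3 kN, N_AB = 20.3 kN.
A_AB = 1796 mm².
A_BC = 850.1 mm².
δ_AB = 20300·528/(1796·195000) = 0.03061 mm
δ_BC = 10300·442/(850.1·195000) = 0.02746 mm
δ = Σδ_i = 0.05808 mm.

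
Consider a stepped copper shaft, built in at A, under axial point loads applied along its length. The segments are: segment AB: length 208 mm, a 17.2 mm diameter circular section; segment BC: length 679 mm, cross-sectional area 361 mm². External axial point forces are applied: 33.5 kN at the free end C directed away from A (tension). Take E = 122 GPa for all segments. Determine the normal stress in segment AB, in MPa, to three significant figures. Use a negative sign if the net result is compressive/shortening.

Internal axial forces (sectioning from the free end, tension +): N_BC = 33.5 kN, N_AB = 33.5 kN.
A_AB = 232.4 mm².
σ_AB = N_AB/A_AB = 33500/232.4 = 144.2 MPa.

144 MPa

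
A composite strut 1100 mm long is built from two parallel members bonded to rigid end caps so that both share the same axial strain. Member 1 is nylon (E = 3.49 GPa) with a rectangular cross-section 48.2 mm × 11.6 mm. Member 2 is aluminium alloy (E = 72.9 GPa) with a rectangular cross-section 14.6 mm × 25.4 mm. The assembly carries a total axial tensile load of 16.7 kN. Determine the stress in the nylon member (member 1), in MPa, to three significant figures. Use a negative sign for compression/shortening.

A_1 = 559.1 mm².
A_2 = 370.8 mm².
Equal strain + equilibrium ⇒ each member carries load in proportion to AE: A₁E₁ = 1951000 N, A₂E₂ = 27030000 N, ΣAE = 28990000 N.
σ₁ = P·E₁/ΣAE = 16700·3490/28990000 = 2.011 MPa.

2.01 MPa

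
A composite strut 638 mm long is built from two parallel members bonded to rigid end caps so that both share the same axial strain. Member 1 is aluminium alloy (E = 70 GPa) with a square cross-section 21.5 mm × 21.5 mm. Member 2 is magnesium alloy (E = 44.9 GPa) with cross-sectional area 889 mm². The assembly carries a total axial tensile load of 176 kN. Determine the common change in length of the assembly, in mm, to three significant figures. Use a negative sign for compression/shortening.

A_1 = 462.2 mm².
Equal strain + equilibrium ⇒ each member carries load in proportion to AE: A₁E₁ = 32360000 N, A₂E₂ = 39920000 N, ΣAE = 72270000 N.
δ = PL/ΣAE = 176000·638/72270000 = 1.554 mm.

1.55 mm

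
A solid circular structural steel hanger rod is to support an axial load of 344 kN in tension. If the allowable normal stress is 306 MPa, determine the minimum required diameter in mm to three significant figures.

Required area A ≥ P/σ_allow = 344000/306 = 1124 mm².
For a solid circular section, d ≥ √(4A/π) = 37.83 mm.

37.8 mm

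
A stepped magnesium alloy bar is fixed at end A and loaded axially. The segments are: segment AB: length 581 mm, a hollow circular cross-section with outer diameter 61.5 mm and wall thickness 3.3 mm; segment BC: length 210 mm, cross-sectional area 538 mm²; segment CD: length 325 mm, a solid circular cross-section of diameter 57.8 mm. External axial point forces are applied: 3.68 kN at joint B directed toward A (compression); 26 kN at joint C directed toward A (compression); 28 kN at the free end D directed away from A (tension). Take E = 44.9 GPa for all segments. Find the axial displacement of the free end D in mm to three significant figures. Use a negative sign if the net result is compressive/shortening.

0.0586 mm

Internal axial forces (sectioning from the free end, tension +): N_CD = 28 kN, N_BC = 2 kN, N_AB = -1.68 kN.
A_AB = 603.4 mm².
A_CD = 2624 mm².
δ_AB = -1680·581/(603.4·44900) = -0.03603 mm
δ_BC = 2000·210/(538·44900) = 0.01739 mm
δ_CD = 28000·325/(2624·44900) = 0.07724 mm
δ = Σδ_i = 0.0586 mm.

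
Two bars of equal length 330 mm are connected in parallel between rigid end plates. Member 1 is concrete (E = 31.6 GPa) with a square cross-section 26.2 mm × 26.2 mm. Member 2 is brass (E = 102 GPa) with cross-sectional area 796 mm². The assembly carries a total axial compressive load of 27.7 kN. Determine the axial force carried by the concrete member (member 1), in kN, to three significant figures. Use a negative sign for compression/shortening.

-5.84 kN

A_1 = 686.4 mm².
Equal strain + equilibrium ⇒ each member carries load in proportion to AE: A₁E₁ = 21690000 N, A₂E₂ = 81190000 N, ΣAE = 102900000 N.
F₁ = P·A₁E₁/ΣAE = -27700·21690000/102900000 = -5840 N.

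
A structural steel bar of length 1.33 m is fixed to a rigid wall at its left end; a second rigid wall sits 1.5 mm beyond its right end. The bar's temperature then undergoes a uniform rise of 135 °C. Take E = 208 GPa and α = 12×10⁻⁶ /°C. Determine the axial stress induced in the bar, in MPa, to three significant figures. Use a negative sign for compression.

Free thermal expansion αLΔT = 12e-6 · 1330 · 135 = 2.155 mm.
The walls engage after the gap closes; constrained expansion = 2.155 − 1.5 = 0.6546 mm.
The walls impose strain ε = −(0.6546)/1330 = -4.9218e-04; σ = Eε = 208000 · -4.9218e-04 = -102.4 MPa.

-102 MPa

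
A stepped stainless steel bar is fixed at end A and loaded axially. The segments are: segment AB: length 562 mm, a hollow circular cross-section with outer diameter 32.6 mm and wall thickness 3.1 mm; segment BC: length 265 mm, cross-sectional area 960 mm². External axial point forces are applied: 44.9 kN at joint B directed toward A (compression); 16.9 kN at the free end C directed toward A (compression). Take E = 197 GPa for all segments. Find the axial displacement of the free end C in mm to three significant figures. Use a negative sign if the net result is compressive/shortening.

-0.637 mm

Internal axial forces (sectioning from the free end, tension +): N_BC = -16.9 kN, N_AB = -61.8 kN.
A_AB = 287.3 mm².
δ_AB = -61800·562/(287.3·197000) = -0.6137 mm
δ_BC = -16900·265/(960·197000) = -0.02368 mm
δ = Σδ_i = -0.6373 mm.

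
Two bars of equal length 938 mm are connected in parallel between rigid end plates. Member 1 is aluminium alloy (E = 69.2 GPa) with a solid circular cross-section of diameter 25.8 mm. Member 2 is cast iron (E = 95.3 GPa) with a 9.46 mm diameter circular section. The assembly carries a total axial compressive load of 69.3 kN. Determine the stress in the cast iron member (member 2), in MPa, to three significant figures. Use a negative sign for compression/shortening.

-154 MPa

A_1 = 522.8 mm².
A_2 = 70.29 mm².
Equal strain + equilibrium ⇒ each member carries load in proportion to AE: A₁E₁ = 36180000 N, A₂E₂ = 6698000 N, ΣAE = 42880000 N.
σ₂ = P·E₂/ΣAE = -69300·95300/42880000 = -154 MPa.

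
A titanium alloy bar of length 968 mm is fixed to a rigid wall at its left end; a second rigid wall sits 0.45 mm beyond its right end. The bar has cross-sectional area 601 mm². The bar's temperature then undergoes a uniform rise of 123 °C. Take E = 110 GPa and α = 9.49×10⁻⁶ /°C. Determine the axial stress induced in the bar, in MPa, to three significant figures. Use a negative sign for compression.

-77.3 MPa

Free thermal expansion αLΔT = 9.49e-6 · 968 · 123 = 1.13 mm.
The walls engage after the gap closes; constrained expansion = 1.13 − 0.45 = 0.6799 mm.
The walls impose strain ε = −(0.6799)/968 = -7.0239e-04; σ = Eε = 110000 · -7.0239e-04 = -77.26 MPa.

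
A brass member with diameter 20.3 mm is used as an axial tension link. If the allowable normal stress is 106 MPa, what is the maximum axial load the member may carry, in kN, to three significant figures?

A = 323.7 mm².
P_max = σ_allow · A = 106 · 323.7 = 34310 N = 34.31 kN.

34.3 kN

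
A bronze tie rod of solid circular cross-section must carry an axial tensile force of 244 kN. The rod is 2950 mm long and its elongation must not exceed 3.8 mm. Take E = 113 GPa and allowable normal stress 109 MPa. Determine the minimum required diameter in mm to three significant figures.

53.4 mm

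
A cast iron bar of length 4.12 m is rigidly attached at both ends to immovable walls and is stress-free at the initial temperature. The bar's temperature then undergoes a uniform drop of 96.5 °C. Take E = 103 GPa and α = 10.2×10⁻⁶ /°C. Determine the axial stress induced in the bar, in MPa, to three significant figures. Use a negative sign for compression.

101 MPa

Free thermal expansion αLΔT = 10.2e-6 · 4120 · -96.5 = -4.055 mm.
The walls impose strain ε = −(-4.055)/4120 = 9.8430e-04; σ = Eε = 103000 · 9.8430e-04 = 101.4 MPa.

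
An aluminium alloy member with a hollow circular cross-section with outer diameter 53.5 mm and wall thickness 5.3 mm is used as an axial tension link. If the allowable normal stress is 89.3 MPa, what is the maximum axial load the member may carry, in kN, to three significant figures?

A = 802.6 mm².
P_max = σ_allow · A = 89.3 · 802.6 = 71670 N = 71.67 kN.

71.7 kN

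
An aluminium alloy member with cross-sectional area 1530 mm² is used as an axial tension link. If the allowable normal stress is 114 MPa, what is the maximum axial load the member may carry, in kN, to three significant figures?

174 kN

P_max = σ_allow · A = 114 · 1530 = 174400 N = 174.4 kN.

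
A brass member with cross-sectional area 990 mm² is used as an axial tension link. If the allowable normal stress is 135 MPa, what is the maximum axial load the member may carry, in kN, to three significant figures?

134 kN

P_max = σ_allow · A = 135 · 990 = 133600 N = 133.7 kN.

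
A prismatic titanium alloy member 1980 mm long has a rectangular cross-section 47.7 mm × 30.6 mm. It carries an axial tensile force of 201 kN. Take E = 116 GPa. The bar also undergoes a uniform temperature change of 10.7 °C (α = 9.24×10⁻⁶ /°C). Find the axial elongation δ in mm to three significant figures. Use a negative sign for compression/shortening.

2.55 mm

A = 1460 mm².
δ_mech = NL/(AE) = 201000·1980/(1460·116000) = 2.351 mm.
δ_thermal = αLΔT = 9.24e-6·1980·10.7 = 0.1958 mm.
δ = δ_mech + δ_thermal = 2.546 mm.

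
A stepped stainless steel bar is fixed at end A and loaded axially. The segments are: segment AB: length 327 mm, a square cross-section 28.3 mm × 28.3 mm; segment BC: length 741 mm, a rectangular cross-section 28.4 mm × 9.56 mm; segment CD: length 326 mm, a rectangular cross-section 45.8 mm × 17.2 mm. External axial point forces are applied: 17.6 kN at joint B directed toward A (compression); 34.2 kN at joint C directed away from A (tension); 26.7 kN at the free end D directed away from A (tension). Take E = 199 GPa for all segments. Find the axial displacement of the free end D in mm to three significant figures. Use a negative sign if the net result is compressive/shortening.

Internal axial forces (sectioning from the free end, tension +): N_CD = 26.7 kN, N_BC = 60.9 kN, N_AB = 43.3 kN.
A_AB = 800.9 mm².
A_BC = 271.5 mm².
A_CD = 787.8 mm².
δ_AB = 43300·327/(800.9·199000) = 0.08884 mm
δ_BC = 60900·741/(271.5·199000) = 0.8352 mm
δ_CD = 26700·326/(787.8·199000) = 0.05552 mm
δ = Σδ_i = 0.9796 mm.

0.980 mm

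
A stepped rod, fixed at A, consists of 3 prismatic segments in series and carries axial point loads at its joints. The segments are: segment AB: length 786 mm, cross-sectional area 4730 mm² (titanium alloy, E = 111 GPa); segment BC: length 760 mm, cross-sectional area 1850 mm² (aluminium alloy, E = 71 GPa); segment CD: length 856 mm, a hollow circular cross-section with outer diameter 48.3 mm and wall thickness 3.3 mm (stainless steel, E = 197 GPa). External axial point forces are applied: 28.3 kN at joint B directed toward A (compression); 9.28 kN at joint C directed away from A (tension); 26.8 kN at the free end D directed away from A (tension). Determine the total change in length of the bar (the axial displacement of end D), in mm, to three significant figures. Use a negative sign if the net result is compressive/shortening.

0.470 mm

Internal axial forces (sectioning from the free end, tension +): N_CD = 26.8 kN, N_BC = 36.08 kN, N_AB = 7.78 kN.
A_CD = 466.5 mm².
δ_AB = 7780·786/(4730·111000) = 0.01165 mm
δ_BC = 36080·760/(1850·71000) = 0.2088 mm
δ_CD = 26800·856/(466.5·197000) = 0.2496 mm
δ = Σδ_i = 0.47 mm.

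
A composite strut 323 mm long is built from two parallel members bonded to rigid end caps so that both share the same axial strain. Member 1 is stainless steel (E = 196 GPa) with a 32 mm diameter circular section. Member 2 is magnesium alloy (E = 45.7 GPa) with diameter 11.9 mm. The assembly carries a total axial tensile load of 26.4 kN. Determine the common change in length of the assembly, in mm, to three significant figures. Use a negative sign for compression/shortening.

0.0524 mm

A_1 = 804.2 mm².
A_2 = 111.2 mm².
Equal strain + equilibrium ⇒ each member carries load in proportion to AE: A₁E₁ = 157600000 N, A₂E₂ = 5083000 N, ΣAE = 162700000 N.
δ = PL/ΣAE = 26400·323/162700000 = 0.05241 mm.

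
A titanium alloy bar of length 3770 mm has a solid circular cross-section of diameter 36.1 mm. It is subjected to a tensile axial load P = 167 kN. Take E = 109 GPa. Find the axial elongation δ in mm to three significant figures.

5.64 mm

A = 1024 mm².
δ_mech = NL/(AE) = 167000·3770/(1024·109000) = 5.643 mm.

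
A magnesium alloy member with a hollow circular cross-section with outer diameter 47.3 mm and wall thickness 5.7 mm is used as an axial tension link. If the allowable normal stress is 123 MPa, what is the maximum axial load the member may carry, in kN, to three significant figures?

A = 744.9 mm².
P_max = σ_allow · A = 123 · 744.9 = 91630 N = 91.63 kN.

91.6 kN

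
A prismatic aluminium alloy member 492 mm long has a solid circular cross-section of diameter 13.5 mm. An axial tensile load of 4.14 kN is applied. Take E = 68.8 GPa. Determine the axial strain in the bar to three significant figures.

A = 143.1 mm².
σ = N/A = 28.92 MPa; ε = σ/E = 28.92/68800 = 4.204e-04.

4.20e-04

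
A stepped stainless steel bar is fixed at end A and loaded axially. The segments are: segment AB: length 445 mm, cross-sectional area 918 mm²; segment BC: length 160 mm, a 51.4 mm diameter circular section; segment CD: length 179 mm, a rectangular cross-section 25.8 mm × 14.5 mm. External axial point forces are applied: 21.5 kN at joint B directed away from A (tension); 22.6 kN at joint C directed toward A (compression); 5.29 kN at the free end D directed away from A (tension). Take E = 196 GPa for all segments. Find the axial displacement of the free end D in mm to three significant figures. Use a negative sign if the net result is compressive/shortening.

Internal axial forces (sectioning from the free end, tension +): N_CD = 5.29 kN, N_BC = -17.31 kN, N_AB = 4.19 kN.
A_BC = 2075 mm².
A_CD = 374.1 mm².
δ_AB = 4190·445/(918·196000) = 0.01036 mm
δ_BC = -17310·160/(2075·196000) = -0.00681 mm
δ_CD = 5290·179/(374.1·196000) = 0.01291 mm
δ = Σδ_i = 0.01647 mm.

0.0165 mm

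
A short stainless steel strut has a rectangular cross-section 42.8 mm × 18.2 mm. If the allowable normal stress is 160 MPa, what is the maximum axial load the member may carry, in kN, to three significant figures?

A = 779 mm².
P_max = σ_allow · A = 160 · 779 = 124600 N = 124.6 kN.

125 kN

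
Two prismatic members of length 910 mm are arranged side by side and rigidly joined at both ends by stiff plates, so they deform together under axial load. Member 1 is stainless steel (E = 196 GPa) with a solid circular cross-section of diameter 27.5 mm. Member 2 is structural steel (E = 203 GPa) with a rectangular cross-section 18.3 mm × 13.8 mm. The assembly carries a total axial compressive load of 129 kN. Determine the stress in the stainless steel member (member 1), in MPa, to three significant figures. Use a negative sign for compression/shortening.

A_1 = 594 mm².
A_2 = 252.5 mm².
Equal strain + equilibrium ⇒ each member carries load in proportion to AE: A₁E₁ = 116400000 N, A₂E₂ = 51270000 N, ΣAE = 167700000 N.
σ₁ = P·E₁/ΣAE = -129000·196000/167700000 = -150.8 MPa.

-151 MPa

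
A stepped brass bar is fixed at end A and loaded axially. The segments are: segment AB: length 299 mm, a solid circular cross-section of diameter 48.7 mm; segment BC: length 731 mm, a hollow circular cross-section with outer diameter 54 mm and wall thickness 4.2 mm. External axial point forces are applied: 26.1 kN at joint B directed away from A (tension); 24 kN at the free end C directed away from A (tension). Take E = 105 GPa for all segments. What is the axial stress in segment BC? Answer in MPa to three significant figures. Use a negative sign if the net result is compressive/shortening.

36.5 MPa

Internal axial forces (sectioning from the free end, tension +): N_BC = 24 kN, N_AB = 50.1 kN.
A_BC = 657.1 mm².
σ_BC = N_BC/A_BC = 24000/657.1 = 36.52 MPa.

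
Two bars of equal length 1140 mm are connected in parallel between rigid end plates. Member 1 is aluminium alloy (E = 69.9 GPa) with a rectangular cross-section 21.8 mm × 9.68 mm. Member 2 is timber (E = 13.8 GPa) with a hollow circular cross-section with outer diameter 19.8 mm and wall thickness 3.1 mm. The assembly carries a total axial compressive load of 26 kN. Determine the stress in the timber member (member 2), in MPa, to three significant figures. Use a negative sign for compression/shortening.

-21.1 MPa

A_1 = 211 mm².
A_2 = 162.6 mm².
Equal strain + equilibrium ⇒ each member carries load in proportion to AE: A₁E₁ = 14750000 N, A₂E₂ = 2244000 N, ΣAE = 17000000 N.
σ₂ = P·E₂/ΣAE = -26000·13800/17000000 = -21.11 MPa.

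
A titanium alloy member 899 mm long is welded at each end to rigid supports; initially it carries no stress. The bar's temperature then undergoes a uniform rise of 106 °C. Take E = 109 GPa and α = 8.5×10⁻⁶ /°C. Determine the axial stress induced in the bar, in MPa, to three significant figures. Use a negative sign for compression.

-98.2 MPa

Free thermal expansion αLΔT = 8.5e-6 · 899 · 106 = 0.81 mm.
The walls impose strain ε = −(0.81)/899 = -9.0100e-04; σ = Eε = 109000 · -9.0100e-04 = -98.21 MPa.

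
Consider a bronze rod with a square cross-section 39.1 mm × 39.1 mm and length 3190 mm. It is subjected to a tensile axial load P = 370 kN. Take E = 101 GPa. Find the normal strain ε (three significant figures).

0.00240

A = 1529 mm².
σ = N/A = 242 MPa; ε = σ/E = 242/101000 = 2.396e-03.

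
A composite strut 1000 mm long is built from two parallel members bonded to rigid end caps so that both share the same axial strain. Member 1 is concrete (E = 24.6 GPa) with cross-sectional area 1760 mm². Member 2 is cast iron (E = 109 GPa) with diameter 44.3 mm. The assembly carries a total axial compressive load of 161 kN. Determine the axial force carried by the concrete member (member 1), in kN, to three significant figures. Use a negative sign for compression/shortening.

-33.0 kN

A_2 = 1541 mm².
Equal strain + equilibrium ⇒ each member carries load in proportion to AE: A₁E₁ = 43300000 N, A₂E₂ = 168000000 N, ΣAE = 211300000 N.
F₁ = P·A₁E₁/ΣAE = -161000·43300000/211300000 = -32990 N.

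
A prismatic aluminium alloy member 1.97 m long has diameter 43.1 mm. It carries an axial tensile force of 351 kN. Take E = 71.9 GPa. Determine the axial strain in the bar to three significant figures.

0.00335

A = 1459 mm².
σ = N/A = 240.6 MPa; ε = σ/E = 240.6/71900 = 3.346e-03.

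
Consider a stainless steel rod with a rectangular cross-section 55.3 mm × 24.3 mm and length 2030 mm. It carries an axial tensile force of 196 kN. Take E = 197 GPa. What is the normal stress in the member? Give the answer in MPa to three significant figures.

146 MPa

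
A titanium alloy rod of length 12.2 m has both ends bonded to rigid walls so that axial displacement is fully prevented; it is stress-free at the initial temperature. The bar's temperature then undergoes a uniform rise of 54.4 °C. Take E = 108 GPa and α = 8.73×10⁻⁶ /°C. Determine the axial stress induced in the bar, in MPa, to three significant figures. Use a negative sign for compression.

-51.3 MPa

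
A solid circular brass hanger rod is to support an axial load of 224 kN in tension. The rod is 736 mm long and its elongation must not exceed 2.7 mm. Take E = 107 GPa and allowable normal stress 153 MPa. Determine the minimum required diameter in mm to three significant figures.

Required area A ≥ P/σ_allow = 224000/153 = 1464 mm².
For a solid circular section, d ≥ √(4A/π) = 43.18 mm.
Elongation limit: A ≥ PL/(Eδ_allow) = 224000·736/(107000·2.7) = 570.7 mm² ⇒ d ≥ 26.96 mm.
The stress limit governs.

43.2 mm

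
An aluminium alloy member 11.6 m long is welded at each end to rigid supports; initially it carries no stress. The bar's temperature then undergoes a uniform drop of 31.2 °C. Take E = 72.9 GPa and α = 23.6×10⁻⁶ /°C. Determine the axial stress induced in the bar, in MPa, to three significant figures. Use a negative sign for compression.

Free thermal expansion αLΔT = 23.6e-6 · 11600 · -31.2 = -8.541 mm.
The walls impose strain ε = −(-8.541)/11600 = 7.3632e-04; σ = Eε = 72900 · 7.3632e-04 = 53.68 MPa.

53.7 MPa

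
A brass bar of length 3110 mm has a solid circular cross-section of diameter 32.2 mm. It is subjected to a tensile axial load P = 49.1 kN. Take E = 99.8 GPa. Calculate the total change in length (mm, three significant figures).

1.88 mm

A = 814.3 mm².
δ_mech = NL/(AE) = 49100·3110/(814.3·99800) = 1.879 mm.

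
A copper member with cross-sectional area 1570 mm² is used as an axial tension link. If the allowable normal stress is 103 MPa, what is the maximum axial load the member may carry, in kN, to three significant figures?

P_max = σ_allow · A = 103 · 1570 = 161700 N = 161.7 kN.

162 kN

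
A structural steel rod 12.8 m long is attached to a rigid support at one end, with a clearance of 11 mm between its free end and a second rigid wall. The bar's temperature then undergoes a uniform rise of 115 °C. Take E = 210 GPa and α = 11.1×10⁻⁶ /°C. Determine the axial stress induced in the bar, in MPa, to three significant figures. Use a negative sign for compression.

Free thermal expansion αLΔT = 11.1e-6 · 12800 · 115 = 16.34 mm.
The walls engage after the gap closes; constrained expansion = 16.34 − 11 = 5.339 mm.
The walls impose strain ε = −(5.339)/12800 = -4.1712e-04; σ = Eε = 210000 · -4.1712e-04 = -87.6 MPa.

-87.6 MPa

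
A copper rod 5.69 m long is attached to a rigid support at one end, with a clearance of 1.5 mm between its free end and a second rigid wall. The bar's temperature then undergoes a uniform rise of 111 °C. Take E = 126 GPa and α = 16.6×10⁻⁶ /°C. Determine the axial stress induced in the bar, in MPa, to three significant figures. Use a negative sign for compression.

Free thermal expansion αLΔT = 16.6e-6 · 5690 · 111 = 10.48 mm.
The walls engage after the gap closes; constrained expansion = 10.48 − 1.5 = 8.984 mm.
The walls impose strain ε = −(8.984)/5690 = -1.5790e-03; σ = Eε = 126000 · -1.5790e-03 = -199 MPa.

-199 MPa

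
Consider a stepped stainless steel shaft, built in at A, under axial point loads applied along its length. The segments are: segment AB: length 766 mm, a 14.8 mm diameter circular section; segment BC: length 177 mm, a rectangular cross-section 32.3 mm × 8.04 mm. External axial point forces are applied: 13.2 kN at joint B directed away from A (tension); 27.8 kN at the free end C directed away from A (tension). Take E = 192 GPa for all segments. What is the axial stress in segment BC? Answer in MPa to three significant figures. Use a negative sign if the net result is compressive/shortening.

107 MPa

Internal axial forces (sectioning from the free end, tension +): N_BC = 27.8 kN, N_AB = 41 kN.
A_BC = 259.7 mm².
σ_BC = N_BC/A_BC = 27800/259.7 = 107 MPa.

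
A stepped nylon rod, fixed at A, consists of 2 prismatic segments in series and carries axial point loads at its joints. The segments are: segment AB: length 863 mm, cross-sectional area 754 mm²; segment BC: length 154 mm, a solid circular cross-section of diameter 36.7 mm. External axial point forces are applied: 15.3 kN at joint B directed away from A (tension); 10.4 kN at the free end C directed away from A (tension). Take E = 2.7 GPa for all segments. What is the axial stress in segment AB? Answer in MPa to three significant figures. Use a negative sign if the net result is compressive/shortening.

Internal axial forces (sectioning from the free end, tension +): N_BC = 10.4 kN, N_AB = 25.7 kN.
σ_AB = N_AB/A_AB = 25700/754 = 34.08 MPa.

34.1 MPa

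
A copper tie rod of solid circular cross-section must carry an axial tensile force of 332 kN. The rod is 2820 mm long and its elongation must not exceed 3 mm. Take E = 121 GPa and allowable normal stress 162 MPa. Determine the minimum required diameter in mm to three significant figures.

57.3 mm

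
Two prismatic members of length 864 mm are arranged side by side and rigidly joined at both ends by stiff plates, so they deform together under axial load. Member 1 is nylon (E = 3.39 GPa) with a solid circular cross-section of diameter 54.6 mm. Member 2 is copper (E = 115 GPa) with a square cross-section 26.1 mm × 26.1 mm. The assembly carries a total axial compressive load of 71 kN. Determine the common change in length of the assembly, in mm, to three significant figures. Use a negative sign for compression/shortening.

A_1 = 2341 mm².
A_2 = 681.2 mm².
Equal strain + equilibrium ⇒ each member carries load in proportion to AE: A₁E₁ = 7937000 N, A₂E₂ = 78340000 N, ΣAE = 86280000 N.
δ = PL/ΣAE = -71000·864/86280000 = -0.711 mm.

-0.711 mm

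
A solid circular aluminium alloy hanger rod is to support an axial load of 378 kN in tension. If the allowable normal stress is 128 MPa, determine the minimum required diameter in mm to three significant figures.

61.3 mm

Required area A ≥ P/σ_allow = 378000/128 = 2953 mm².
For a solid circular section, d ≥ √(4A/π) = 61.32 mm.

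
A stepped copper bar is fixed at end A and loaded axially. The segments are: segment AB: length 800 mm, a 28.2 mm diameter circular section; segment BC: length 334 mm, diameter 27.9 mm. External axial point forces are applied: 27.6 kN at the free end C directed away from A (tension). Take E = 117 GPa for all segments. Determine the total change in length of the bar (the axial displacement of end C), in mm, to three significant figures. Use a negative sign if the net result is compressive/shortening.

Internal axial forces (sectioning from the free end, tension +): N_BC = 27.6 kN, N_AB = 27.6 kN.
A_AB = 624.6 mm².
A_BC = 611.4 mm².
δ_AB = 27600·800/(624.6·117000) = 0.3022 mm
δ_BC = 27600·334/(611.4·117000) = 0.1289 mm
δ = Σδ_i = 0.431 mm.

0.431 mm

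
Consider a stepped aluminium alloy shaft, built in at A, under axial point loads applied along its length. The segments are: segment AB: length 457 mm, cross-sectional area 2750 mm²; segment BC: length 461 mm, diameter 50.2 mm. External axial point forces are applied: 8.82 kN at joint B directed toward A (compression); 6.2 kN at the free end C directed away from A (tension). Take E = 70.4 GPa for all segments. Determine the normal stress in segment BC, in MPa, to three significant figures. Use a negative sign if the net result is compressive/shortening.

3.13 MPa

Internal axial forces (sectioning from the free end, tension +): N_BC = 6.2 kN, N_AB = -2.62 kN.
A_BC = 1979 mm².
σ_BC = N_BC/A_BC = 6200/1979 = 3.133 MPa.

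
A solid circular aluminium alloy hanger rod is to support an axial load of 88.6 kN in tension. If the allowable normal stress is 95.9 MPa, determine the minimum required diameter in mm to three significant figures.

34.3 mm

Required area A ≥ P/σ_allow = 88600/95.9 = 923.9 mm².
For a solid circular section, d ≥ √(4A/π) = 34.3 mm.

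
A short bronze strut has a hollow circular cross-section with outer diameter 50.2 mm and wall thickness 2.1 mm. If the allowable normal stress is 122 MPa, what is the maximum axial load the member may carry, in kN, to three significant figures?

38.7 kN

A = 317.3 mm².
P_max = σ_allow · A = 122 · 317.3 = 38710 N = 38.71 kN.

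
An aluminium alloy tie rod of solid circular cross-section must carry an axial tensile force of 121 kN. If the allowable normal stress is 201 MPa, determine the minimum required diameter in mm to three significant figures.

Required area A ≥ P/σ_allow = 121000/201 = 602 mm².
For a solid circular section, d ≥ √(4A/π) = 27.69 mm.

27.7 mm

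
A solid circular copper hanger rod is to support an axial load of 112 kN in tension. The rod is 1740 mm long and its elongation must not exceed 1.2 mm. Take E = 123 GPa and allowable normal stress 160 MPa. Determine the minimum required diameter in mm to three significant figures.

41.0 mm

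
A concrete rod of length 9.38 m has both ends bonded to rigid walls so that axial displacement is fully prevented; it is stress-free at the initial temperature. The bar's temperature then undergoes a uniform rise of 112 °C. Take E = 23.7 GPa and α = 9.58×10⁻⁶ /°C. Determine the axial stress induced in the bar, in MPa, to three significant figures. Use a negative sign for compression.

-25.4 MPa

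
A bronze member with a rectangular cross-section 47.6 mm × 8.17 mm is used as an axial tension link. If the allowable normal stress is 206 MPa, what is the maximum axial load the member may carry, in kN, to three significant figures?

80.1 kN

A = 388.9 mm².
P_max = σ_allow · A = 206 · 388.9 = 80110 N = 80.11 kN.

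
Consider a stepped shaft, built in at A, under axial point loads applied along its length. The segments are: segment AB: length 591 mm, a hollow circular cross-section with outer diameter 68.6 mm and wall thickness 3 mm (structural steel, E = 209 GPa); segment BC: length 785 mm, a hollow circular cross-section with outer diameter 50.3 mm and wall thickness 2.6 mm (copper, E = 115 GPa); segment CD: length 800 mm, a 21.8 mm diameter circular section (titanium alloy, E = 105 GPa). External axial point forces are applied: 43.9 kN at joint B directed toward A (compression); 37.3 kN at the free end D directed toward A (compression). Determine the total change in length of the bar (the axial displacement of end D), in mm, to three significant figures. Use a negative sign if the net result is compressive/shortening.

-1.79 mm

Internal axial forces (sectioning from the free end, tension +): N_CD = -37.3 kN, N_BC = -37.3 kN, N_AB = -81.2 kN.
A_AB = 618.3 mm².
A_BC = 389.6 mm².
A_CD = 373.3 mm².
δ_AB = -81200·591/(618.3·209000) = -0.3714 mm
δ_BC = -37300·785/(389.6·115000) = -0.6535 mm
δ_CD = -37300·800/(373.3·105000) = -0.7614 mm
δ = Σδ_i = -1.786 mm.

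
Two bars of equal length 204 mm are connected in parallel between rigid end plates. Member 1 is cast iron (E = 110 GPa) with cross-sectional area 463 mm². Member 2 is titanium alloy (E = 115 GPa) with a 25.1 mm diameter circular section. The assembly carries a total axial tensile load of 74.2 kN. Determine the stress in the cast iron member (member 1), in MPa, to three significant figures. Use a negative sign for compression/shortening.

75.7 MPa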